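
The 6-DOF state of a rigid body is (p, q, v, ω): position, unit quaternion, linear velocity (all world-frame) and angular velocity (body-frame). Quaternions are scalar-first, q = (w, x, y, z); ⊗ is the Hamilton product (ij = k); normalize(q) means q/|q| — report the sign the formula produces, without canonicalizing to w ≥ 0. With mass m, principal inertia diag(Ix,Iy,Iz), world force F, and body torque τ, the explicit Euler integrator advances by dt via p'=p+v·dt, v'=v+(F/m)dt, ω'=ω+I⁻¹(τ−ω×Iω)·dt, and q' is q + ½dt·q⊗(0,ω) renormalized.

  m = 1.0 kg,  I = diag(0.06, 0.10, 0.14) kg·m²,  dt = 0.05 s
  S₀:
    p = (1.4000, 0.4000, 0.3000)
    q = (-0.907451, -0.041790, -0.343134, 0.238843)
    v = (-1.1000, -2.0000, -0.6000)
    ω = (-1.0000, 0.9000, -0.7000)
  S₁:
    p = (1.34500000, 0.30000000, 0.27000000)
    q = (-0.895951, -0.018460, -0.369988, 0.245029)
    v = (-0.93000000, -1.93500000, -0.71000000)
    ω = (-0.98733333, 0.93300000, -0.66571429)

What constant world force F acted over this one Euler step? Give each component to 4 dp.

F = (3.4000, 1.3000, -2.2000)

v₁ − v₀ = (0.17000000, 0.06500000, -0.11000000)
applied force F = (3.4000, 1.3000, -2.2000)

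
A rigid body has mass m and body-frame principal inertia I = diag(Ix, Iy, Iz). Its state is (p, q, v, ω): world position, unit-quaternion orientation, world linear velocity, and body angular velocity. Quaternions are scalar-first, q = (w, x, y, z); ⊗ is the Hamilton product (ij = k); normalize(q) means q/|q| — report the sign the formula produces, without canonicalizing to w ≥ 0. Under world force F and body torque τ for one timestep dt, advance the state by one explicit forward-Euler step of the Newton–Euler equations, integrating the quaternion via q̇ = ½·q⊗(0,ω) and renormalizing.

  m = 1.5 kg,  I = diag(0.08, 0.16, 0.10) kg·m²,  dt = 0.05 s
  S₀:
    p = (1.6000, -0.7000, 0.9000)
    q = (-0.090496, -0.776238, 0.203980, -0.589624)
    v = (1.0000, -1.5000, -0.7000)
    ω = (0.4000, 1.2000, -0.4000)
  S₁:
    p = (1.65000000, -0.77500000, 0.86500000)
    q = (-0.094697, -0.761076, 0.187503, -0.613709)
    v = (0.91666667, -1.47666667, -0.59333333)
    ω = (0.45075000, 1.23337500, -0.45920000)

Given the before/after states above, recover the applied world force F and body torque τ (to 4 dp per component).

F = (-2.5000, 0.7000, 3.2000)
τ = (0.1100, 0.1100, -0.0800)

v₁ − v₀ = (-0.08333333, 0.02333333, 0.10666667)
F = m·Δv/dt = (-2.5000, 0.7000, 3.2000)
Δω = ω₁−ω₀ = (0.05075000, 0.03337500, -0.05920000)
ω₀×(Iω₀) = (0.0288, 0.0032, 0.0384)
I·α + gyro = (0.1100, 0.1100, -0.0800)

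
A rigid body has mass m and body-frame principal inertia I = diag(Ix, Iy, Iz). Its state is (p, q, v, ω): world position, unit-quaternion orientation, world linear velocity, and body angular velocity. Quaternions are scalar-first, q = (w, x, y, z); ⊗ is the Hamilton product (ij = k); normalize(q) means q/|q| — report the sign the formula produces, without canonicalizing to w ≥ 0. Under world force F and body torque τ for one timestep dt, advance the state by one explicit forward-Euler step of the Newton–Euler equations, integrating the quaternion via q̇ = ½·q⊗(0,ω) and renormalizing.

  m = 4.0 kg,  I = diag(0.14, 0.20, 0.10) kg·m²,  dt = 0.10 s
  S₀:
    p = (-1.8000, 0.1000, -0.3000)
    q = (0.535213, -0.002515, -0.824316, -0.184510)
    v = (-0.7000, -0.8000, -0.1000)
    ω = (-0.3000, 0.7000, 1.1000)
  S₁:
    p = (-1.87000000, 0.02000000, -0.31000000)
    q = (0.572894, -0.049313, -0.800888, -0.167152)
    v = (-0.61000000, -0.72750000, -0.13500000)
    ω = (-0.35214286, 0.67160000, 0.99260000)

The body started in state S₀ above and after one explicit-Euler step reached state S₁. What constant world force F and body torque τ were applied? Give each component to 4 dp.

Δω = ω₁−ω₀ = (-0.05214286, -0.02840000, -0.10740000)
ω₀×(Iω₀) = (-0.0770, -0.0132, -0.0126)
I·α + gyro = (-0.1500, -0.0700, -0.1200)
Δv = v₁−v₀ = (0.09000000, 0.07250000, -0.03500000)
applied force F = (3.6000, 2.9000, -1.4000)

F = (3.6000, 2.9000, -1.4000)
τ = (-0.1500, -0.0700, -0.1200)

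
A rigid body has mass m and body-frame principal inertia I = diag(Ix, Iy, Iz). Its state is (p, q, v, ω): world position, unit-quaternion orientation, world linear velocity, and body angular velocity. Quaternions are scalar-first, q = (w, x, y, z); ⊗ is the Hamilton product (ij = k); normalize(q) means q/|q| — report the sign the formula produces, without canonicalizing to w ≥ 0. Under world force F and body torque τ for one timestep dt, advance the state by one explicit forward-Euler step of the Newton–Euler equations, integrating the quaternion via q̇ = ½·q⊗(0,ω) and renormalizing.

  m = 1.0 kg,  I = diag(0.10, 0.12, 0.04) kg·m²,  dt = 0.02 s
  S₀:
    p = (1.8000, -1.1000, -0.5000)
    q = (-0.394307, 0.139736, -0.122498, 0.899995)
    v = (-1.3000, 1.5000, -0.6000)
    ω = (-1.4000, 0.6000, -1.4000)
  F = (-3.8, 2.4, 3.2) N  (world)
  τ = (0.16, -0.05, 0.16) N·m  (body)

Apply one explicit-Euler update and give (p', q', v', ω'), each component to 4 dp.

p' = (1.7740, -1.0700, -0.5120)
q' = (-0.3789, 0.1415, -0.1355, 0.9044)
v' = (-1.3760, 1.5480, -0.5360)
ω' = (-1.3814, 0.5721, -1.3116)

gyro term ω×Iω = (0.0672, 0.1176, -0.0168)
(τ − ω×Iω)/I = (0.9280, -1.3967, 4.4200)
new body rate ω' = (-1.3814, 0.5721, -1.3116)
Hamilton product q⊗(0,ω) = (1.5291222, 0.1835300, -1.3009468, 0.4643742)
updated quaternion q' = (-0.3789, 0.1415, -0.1355, 0.9044)
p' = p + v·dt = (1.7740, -1.0700, -0.5120)
v' = v + a·dt = (-1.3760, 1.5480, -0.5360)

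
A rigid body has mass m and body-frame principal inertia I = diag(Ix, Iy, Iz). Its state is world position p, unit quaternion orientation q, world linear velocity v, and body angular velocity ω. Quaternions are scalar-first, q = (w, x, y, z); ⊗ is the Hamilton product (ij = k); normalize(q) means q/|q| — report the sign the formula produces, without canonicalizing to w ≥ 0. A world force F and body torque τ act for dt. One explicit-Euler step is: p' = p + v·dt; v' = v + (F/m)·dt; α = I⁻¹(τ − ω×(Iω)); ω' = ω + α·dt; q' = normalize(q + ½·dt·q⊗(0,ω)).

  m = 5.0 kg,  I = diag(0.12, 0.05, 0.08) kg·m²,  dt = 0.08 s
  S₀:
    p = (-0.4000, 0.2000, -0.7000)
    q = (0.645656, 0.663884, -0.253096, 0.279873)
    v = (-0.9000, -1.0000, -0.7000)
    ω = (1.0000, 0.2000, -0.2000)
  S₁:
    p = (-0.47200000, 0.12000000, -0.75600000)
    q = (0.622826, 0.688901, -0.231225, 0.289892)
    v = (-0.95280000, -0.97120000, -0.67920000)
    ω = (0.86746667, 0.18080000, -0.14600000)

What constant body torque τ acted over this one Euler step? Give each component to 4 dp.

τ = (-0.2000, -0.0200, 0.0400)

ω₁ − ω₀ = (-0.13253333, -0.01920000, 0.05400000)
gyro term ω₀×Iω₀ = (-0.0012, -0.0080, -0.0140)
τ = I·(Δω/dt) + ω₀×(Iω₀) = (-0.2000, -0.0200, 0.0400)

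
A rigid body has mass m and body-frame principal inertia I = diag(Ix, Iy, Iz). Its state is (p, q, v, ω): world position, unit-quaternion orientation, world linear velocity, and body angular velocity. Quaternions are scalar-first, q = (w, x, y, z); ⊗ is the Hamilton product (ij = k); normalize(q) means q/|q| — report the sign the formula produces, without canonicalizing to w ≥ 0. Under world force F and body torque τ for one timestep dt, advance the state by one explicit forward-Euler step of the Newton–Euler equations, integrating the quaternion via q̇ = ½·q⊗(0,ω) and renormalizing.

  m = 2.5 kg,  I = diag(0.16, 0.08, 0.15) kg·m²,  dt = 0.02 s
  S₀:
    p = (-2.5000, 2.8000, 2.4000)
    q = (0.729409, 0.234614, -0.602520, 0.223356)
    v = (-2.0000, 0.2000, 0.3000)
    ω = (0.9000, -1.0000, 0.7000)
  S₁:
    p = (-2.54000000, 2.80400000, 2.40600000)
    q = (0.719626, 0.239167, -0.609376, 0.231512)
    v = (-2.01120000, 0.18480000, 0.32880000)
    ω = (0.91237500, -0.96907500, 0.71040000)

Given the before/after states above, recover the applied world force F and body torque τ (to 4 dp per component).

rate change Δω = (0.01237500, 0.03092500, 0.01040000)
applied torque τ = (0.0500, 0.1300, 0.1500)
v₁ − v₀ = (-0.01120000, -0.01520000, 0.02880000)
F = m·Δv/dt = (-1.4000, -1.9000, 3.6000)

F = (-1.4000, -1.9000, 3.6000)
τ = (0.0500, 0.1300, 0.1500)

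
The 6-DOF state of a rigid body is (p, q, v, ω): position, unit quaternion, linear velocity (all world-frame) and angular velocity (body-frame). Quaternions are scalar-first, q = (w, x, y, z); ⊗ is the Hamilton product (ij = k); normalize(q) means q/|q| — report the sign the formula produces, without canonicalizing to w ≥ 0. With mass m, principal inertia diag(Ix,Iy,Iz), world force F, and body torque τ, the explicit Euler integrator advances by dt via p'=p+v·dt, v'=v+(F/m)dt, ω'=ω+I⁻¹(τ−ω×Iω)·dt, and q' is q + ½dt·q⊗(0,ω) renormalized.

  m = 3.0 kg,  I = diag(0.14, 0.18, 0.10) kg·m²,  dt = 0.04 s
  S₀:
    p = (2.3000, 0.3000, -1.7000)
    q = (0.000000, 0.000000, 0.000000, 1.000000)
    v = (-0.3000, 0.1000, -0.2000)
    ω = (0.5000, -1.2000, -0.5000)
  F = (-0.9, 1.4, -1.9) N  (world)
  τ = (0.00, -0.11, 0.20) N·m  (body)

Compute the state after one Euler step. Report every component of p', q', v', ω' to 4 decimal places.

p' = (2.2880, 0.3040, -1.7080)
q' = (0.0100, 0.0240, 0.0100, 0.9996)
v' = (-0.3120, 0.1187, -0.2253)
ω' = (0.5137, -1.2222, -0.4104)

(τ − ω×Iω)/I = (0.3429, -0.5556, 2.2400)
ω + α·dt = (0.5137, -1.2222, -0.4104)
2q̇ = q⊗(0,ω) = (0.5000000, 1.2000000, 0.5000000, 0.0000000)
updated quaternion q' = (0.0100, 0.0240, 0.0100, 0.9996)
a = (-0.3000, 0.4667, -0.6333)
new position p' = (2.2880, 0.3040, -1.7080)
v' = v + a·dt = (-0.3120, 0.1187, -0.2253)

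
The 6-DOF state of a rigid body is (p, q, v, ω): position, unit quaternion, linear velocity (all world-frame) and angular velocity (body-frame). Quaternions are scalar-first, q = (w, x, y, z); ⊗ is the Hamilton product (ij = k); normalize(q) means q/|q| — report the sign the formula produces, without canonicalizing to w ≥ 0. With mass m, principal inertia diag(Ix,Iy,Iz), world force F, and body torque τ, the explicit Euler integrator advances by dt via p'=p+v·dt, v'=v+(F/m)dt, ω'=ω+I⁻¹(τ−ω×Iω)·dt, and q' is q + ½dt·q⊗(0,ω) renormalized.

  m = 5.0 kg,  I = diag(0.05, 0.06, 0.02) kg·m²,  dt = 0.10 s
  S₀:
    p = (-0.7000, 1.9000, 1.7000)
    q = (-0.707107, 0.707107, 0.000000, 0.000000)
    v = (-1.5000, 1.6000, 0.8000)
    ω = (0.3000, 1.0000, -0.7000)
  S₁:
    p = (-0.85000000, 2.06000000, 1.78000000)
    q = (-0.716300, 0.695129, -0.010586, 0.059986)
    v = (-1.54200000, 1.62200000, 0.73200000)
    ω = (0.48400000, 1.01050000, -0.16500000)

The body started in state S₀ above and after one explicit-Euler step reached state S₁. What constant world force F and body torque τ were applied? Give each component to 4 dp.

rate change Δω = (0.18400000, 0.01050000, 0.53500000)
precession coupling = (0.0280, -0.0063, 0.0030)
τ = I·(Δω/dt) + ω₀×(Iω₀) = (0.1200, 0.0000, 0.1100)
Δv = v₁−v₀ = (-0.04200000, 0.02200000, -0.06800000)
m·(v₁−v₀)/dt = (-2.1000, 1.1000, -3.4000)

F = (-2.1000, 1.1000, -3.4000)
τ = (0.1200, 0.0000, 0.1100)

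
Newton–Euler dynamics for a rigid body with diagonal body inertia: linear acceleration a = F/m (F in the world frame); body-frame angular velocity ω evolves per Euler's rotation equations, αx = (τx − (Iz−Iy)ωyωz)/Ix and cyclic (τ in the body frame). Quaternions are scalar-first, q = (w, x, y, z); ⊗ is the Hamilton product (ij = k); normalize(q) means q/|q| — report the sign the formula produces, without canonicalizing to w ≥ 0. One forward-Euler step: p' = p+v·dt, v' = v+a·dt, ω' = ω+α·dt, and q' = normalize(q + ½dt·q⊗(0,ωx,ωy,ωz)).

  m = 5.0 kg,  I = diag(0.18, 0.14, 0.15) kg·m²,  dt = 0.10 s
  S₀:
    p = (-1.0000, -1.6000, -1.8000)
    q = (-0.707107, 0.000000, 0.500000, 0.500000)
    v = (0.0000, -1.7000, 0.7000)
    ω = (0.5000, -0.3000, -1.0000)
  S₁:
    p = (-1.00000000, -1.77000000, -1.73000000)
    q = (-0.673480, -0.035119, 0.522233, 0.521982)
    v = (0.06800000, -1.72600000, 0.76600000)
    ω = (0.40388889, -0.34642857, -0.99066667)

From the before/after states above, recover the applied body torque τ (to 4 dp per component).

ω₁ − ω₀ = (-0.09611111, -0.04642857, 0.00933333)
precession coupling = (0.0030, -0.0150, 0.0060)
I·α + gyro = (-0.1700, -0.0800, 0.0200)

τ = (-0.1700, -0.0800, 0.0200)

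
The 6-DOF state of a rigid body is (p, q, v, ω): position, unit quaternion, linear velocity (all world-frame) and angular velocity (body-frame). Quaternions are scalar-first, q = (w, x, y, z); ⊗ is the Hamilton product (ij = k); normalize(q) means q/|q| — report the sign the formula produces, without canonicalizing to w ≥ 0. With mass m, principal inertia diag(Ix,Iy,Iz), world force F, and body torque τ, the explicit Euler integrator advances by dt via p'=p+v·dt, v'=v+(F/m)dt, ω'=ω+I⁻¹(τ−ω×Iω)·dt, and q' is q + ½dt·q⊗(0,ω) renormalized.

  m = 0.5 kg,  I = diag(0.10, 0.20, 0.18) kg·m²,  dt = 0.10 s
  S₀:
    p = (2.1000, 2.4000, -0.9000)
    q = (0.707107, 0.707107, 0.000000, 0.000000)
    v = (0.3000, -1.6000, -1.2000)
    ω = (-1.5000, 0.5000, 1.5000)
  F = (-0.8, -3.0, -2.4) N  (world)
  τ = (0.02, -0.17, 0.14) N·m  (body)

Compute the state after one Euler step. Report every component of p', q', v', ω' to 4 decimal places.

p' = (2.1300, 2.2400, -1.0200)
q' = (0.7557, 0.6502, -0.0351, 0.0703)
v' = (0.1400, -2.2000, -1.6800)
ω' = (-1.4650, 0.3250, 1.6194)

ω×(Iω) gyroscopic = (-0.0150, 0.1800, -0.0750)
α = I⁻¹(τ − ω×Iω) = (0.3500, -1.7500, 1.1944)
new body rate ω' = (-1.4650, 0.3250, 1.6194)
2q̇ = q⊗(0,ω) = (1.0606605, -1.0606605, -0.7071070, 1.4142140)
q + ½dt·q⊗(0,ω), renormalized = (0.7557, 0.6502, -0.0351, 0.0703)
p' = p + v·dt = (2.1300, 2.2400, -1.0200)
v' = v + a·dt = (0.1400, -2.2000, -1.6800)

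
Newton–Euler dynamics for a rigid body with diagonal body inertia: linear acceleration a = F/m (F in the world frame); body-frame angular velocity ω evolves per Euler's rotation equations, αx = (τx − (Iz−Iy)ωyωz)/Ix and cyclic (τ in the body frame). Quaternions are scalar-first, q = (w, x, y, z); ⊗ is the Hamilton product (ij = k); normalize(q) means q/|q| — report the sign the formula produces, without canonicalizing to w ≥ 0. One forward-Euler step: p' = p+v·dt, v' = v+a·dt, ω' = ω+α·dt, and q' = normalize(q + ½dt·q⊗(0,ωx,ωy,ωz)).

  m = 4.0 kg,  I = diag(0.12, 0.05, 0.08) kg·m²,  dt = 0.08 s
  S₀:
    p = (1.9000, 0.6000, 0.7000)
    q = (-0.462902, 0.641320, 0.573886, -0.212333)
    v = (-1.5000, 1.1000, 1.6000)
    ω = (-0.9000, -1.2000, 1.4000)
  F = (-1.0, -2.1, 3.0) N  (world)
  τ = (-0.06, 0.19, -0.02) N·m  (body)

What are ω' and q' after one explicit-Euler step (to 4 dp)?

angular accel α = (-0.0800, 4.8080, 0.6950)
ω + α·dt = (-0.9064, -0.8154, 1.4556)
2q̇ = q⊗(0,ω) = (1.5631174, 0.9652526, -0.1512659, -0.9011494)
q' = normalize(q + ½dt·q⊗(0,ω)) = (-0.3990, 0.6777, 0.5659, -0.2475)

ω' = (-0.9064, -0.8154, 1.4556)
q' = (-0.3990, 0.6777, 0.5659, -0.2475)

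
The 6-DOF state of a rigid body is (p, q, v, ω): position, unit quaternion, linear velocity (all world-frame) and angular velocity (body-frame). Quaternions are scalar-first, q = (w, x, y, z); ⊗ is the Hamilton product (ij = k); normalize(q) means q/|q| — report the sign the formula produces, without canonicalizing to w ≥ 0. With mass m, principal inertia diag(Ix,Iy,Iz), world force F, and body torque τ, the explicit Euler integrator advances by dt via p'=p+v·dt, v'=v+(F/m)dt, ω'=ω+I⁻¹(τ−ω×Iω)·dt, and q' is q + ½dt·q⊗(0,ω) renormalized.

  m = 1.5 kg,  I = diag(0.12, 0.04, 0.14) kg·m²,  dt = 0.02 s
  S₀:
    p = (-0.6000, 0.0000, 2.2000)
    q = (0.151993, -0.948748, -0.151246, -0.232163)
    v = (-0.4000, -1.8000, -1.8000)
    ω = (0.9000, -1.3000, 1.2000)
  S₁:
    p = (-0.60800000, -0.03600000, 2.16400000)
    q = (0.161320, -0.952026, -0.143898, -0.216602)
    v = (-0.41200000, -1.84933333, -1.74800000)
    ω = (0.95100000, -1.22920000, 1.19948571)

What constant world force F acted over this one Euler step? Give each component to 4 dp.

F = (-0.9000, -3.7000, 3.9000)

v₁ − v₀ = (-0.01200000, -0.04933333, 0.05200000)
m·(v₁−v₀)/dt = (-0.9000, -3.7000, 3.9000)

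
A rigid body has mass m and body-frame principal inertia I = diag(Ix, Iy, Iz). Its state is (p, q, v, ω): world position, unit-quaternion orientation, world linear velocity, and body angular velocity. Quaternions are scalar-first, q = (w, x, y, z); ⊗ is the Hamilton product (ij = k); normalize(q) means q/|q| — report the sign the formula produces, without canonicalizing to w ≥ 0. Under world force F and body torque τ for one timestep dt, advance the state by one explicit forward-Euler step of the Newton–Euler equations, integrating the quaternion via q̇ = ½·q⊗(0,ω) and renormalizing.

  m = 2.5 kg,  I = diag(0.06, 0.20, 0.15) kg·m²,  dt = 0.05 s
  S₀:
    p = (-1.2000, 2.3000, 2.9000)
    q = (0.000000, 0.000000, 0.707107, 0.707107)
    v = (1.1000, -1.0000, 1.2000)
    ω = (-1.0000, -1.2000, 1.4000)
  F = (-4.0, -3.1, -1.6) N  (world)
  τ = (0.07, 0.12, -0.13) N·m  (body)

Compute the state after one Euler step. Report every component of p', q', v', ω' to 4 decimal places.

new position p' = (-1.1450, 2.2500, 2.9600)
new velocity v' = (1.0200, -1.0620, 1.1680)
precession coupling ω×(Iω) = (0.0840, 0.1260, 0.1680)
(τ − ω×Iω)/I = (-0.2333, -0.0300, -1.9867)
new body rate ω' = (-1.0117, -1.2015, 1.3007)
Hamilton product q⊗(0,ω) = (-0.1414214, 1.8384782, -0.7071070, 0.7071070)
q + ½dt·q⊗(0,ω), renormalized = (-0.0035, 0.0459, 0.6885, 0.7238)

p' = (-1.1450, 2.2500, 2.9600)
q' = (-0.0035, 0.0459, 0.6885, 0.7238)
v' = (1.0200, -1.0620, 1.1680)
ω' = (-1.0117, -1.2015, 1.3007)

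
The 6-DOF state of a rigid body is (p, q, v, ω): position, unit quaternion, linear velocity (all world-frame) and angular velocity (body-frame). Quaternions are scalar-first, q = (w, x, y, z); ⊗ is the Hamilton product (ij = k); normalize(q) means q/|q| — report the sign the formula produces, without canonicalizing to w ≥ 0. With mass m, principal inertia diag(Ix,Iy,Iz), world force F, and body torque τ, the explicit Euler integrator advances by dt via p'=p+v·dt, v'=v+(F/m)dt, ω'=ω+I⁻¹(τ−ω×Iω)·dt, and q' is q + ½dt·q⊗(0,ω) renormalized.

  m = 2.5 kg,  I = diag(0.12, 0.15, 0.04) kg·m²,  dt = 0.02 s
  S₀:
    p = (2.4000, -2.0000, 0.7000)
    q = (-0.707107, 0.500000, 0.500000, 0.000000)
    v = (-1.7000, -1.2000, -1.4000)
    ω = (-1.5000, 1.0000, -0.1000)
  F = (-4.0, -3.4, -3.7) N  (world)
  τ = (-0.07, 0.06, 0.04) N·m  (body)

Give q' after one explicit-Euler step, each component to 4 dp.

q' = (-0.7045, 0.5100, 0.4933, 0.0132)

2q̇ = q⊗(0,ω) = (0.2500000, 1.0106605, -0.6571070, 1.3207107)
q' = normalize(q + ½dt·q⊗(0,ω)) = (-0.7045, 0.5100, 0.4933, 0.0132)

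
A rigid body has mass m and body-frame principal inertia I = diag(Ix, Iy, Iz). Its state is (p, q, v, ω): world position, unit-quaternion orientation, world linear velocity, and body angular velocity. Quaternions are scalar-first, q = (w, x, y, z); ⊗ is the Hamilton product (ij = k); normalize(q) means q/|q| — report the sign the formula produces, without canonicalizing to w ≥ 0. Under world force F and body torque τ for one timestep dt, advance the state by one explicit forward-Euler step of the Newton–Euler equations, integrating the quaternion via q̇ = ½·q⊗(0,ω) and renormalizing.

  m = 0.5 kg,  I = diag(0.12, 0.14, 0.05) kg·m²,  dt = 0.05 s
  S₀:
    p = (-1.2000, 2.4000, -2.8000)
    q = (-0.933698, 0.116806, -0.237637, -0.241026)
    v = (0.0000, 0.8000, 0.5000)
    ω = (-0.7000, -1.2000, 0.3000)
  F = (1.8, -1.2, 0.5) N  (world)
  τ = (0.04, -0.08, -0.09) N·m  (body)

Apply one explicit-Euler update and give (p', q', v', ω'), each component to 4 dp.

ω×(Iω) gyroscopic = (0.0324, -0.0147, 0.0168)
α = I⁻¹(τ − ω×Iω) = (0.0633, -0.4664, -2.1360)
new body rate ω' = (-0.6968, -1.2233, 0.1932)
Hamilton product q⊗(0,ω) = (-0.1310924, 0.2930663, 1.2541140, -0.5866225)
q + ½dt·q⊗(0,ω), renormalized = (-0.9364, 0.1241, -0.2062, -0.2555)
linear accel F/m = (3.6000, -2.4000, 1.0000)
p + v·dt = (-1.2000, 2.4400, -2.7750)
v + (F/m)dt = (0.1800, 0.6800, 0.5500)

p' = (-1.2000, 2.4400, -2.7750)
q' = (-0.9364, 0.1241, -0.2062, -0.2555)
v' = (0.1800, 0.6800, 0.5500)
ω' = (-0.6968, -1.2233, 0.1932)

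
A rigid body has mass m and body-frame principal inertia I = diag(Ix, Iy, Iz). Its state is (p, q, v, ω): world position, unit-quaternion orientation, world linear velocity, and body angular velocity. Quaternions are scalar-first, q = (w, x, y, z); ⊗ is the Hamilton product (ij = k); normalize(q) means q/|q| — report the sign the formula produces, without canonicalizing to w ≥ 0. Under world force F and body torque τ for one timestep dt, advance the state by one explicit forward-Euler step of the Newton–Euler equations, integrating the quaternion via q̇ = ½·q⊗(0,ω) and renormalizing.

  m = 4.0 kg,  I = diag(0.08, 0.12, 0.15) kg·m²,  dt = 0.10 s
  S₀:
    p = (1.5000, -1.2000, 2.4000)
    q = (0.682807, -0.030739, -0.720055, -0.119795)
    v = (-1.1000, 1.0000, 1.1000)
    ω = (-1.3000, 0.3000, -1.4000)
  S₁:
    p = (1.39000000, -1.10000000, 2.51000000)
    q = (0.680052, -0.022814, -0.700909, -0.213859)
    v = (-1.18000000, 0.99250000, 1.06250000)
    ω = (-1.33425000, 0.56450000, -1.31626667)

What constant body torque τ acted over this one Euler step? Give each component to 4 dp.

τ = (-0.0400, 0.1900, 0.1100)

ω₁ − ω₀ = (-0.03425000, 0.26450000, 0.08373333)
ω₀×(Iω₀) = (-0.0126, -0.1274, -0.0156)
applied torque τ = (-0.0400, 0.1900, 0.1100)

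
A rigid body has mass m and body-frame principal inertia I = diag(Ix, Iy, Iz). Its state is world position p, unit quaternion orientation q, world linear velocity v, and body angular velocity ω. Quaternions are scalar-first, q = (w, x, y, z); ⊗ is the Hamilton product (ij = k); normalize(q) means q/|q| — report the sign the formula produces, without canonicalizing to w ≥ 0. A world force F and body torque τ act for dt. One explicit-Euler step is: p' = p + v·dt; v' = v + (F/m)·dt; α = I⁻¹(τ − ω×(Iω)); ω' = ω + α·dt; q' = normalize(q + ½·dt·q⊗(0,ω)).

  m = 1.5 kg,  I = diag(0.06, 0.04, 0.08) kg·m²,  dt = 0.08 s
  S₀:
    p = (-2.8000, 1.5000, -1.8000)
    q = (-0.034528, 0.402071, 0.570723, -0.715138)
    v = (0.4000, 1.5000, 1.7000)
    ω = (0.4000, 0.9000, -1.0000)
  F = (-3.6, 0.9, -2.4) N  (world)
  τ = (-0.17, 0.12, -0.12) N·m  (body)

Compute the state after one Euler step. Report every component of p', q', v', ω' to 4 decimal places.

p' = (-2.7680, 1.6200, -1.6640)
q' = (-0.0900, 0.4038, 0.5732, -0.7073)
v' = (0.2080, 1.5480, 1.5720)
ω' = (0.2213, 1.1240, -1.1128)

p' = p + v·dt = (-2.7680, 1.6200, -1.6640)
v + (F/m)dt = (0.2080, 1.5480, 1.5720)
(τ − ω×Iω)/I = (-2.2333, 2.8000, -1.4100)
ω + α·dt = (0.2213, 1.1240, -1.1128)
2q̇ = q⊗(0,ω) = (-1.3896171, 0.0590900, 0.0849406, 0.1681027)
updated quaternion q' = (-0.0900, 0.4038, 0.5732, -0.7073)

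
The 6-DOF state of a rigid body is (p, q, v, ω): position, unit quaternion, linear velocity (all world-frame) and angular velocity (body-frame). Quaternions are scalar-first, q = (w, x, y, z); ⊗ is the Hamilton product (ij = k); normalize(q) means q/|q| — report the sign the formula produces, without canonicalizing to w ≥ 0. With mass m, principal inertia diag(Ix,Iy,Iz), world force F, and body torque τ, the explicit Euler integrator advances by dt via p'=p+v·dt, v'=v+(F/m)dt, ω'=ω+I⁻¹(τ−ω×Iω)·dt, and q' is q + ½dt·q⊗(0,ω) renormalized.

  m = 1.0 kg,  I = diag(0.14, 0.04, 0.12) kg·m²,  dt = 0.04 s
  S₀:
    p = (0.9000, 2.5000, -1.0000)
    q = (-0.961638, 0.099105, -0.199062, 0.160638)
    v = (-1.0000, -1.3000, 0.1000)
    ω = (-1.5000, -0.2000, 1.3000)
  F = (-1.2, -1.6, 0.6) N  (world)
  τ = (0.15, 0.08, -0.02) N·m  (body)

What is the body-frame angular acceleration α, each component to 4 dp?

α = (1.2200, 2.9750, 0.0833)

gyro term ω×Iω = (-0.0208, -0.0390, -0.0300)
angular accel α = (1.2200, 2.9750, 0.0833)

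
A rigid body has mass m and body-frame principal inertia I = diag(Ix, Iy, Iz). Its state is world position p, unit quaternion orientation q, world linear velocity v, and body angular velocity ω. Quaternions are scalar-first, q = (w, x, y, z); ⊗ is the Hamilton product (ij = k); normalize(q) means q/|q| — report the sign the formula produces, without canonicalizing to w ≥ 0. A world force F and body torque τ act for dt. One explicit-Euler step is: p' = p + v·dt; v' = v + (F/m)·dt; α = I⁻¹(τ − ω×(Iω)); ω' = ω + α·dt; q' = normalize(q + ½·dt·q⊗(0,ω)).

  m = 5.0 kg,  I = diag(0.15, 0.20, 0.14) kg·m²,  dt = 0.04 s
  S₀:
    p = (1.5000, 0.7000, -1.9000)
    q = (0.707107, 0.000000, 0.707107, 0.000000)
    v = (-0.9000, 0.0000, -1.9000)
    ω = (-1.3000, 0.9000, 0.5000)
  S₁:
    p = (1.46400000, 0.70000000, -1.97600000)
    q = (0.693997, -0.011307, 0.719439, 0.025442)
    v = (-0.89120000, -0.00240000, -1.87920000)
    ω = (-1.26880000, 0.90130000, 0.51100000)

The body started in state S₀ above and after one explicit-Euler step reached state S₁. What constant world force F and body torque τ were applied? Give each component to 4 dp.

F = (1.1000, -0.3000, 2.6000)
τ = (0.0900, 0.0000, -0.0200)

Δω = ω₁−ω₀ = (0.03120000, 0.00130000, 0.01100000)
ω₀×(Iω₀) = (-0.0270, -0.0065, -0.0585)
applied torque τ = (0.0900, 0.0000, -0.0200)
v₁ − v₀ = (0.00880000, -0.00240000, 0.02080000)
F = m·Δv/dt = (1.1000, -0.3000, 2.6000)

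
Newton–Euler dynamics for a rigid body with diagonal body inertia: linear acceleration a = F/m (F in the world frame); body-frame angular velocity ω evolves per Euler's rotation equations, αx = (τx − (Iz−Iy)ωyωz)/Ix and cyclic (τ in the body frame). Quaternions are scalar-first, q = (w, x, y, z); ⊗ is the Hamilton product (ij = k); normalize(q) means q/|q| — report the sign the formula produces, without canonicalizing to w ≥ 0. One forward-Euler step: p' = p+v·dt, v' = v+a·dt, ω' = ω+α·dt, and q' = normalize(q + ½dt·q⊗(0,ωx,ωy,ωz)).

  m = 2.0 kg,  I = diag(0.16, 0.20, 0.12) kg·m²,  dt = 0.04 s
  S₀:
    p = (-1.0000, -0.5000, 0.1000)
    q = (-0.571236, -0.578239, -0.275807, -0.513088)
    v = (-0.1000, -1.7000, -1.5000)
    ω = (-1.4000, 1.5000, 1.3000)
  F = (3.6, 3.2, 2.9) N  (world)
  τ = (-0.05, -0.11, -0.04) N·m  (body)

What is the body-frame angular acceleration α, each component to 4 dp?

α = (0.6625, -0.1860, 0.3667)

gyro term ω×Iω = (-0.1560, -0.0728, -0.0840)
(τ − ω×Iω)/I = (0.6625, -0.1860, 0.3667)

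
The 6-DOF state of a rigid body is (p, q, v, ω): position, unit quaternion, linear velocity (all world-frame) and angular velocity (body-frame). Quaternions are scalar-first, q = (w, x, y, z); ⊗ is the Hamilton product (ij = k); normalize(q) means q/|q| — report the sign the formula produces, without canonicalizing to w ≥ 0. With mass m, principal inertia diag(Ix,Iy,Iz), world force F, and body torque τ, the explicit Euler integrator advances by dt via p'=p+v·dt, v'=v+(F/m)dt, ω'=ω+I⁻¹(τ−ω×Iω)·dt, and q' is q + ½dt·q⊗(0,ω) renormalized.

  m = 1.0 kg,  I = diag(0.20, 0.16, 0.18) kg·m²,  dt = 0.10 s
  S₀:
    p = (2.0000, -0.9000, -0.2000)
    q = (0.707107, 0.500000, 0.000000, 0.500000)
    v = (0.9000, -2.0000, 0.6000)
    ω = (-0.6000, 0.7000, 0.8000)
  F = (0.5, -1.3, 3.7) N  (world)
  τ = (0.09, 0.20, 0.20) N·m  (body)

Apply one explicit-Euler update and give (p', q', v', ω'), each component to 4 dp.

gyro term ω×Iω = (0.0112, -0.0096, 0.0168)
α = I⁻¹(τ − ω×Iω) = (0.3940, 1.3100, 1.0178)
new body rate ω' = (-0.5606, 0.8310, 0.9018)
2q̇ = q⊗(0,ω) = (-0.1000000, -0.7742642, -0.2050251, 0.9156856)
q + ½dt·q⊗(0,ω), renormalized = (0.7008, 0.4604, -0.0102, 0.5448)
a = F/m = (0.5000, -1.3000, 3.7000)
new position p' = (2.0900, -1.1000, -0.1400)
v + (F/m)dt = (0.9500, -2.1300, 0.9700)

p' = (2.0900, -1.1000, -0.1400)
q' = (0.7008, 0.4604, -0.0102, 0.5448)
v' = (0.9500, -2.1300, 0.9700)
ω' = (-0.5606, 0.8310, 0.9018)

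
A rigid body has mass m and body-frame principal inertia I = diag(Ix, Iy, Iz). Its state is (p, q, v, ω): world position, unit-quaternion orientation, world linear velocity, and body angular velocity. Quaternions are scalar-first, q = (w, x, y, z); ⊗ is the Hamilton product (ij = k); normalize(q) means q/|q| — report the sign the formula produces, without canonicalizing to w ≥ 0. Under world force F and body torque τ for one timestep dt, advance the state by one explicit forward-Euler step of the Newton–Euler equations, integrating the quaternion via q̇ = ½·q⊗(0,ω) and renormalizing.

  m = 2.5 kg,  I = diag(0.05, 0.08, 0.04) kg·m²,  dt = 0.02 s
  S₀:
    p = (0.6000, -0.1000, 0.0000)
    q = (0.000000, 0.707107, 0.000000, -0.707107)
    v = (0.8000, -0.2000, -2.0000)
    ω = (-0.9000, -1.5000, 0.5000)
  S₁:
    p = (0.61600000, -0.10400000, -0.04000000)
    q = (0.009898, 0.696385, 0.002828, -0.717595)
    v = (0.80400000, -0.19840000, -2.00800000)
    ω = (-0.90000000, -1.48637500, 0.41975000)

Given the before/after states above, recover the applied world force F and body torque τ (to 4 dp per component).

Δv = v₁−v₀ = (0.00400000, 0.00160000, -0.00800000)
applied force F = (0.5000, 0.2000, -1.0000)
rate change Δω = (0.00000000, 0.01362500, -0.08025000)
precession coupling = (0.0300, -0.0045, 0.0405)
I·α + gyro = (0.0300, 0.0500, -0.1200)

F = (0.5000, 0.2000, -1.0000)
τ = (0.0300, 0.0500, -0.1200)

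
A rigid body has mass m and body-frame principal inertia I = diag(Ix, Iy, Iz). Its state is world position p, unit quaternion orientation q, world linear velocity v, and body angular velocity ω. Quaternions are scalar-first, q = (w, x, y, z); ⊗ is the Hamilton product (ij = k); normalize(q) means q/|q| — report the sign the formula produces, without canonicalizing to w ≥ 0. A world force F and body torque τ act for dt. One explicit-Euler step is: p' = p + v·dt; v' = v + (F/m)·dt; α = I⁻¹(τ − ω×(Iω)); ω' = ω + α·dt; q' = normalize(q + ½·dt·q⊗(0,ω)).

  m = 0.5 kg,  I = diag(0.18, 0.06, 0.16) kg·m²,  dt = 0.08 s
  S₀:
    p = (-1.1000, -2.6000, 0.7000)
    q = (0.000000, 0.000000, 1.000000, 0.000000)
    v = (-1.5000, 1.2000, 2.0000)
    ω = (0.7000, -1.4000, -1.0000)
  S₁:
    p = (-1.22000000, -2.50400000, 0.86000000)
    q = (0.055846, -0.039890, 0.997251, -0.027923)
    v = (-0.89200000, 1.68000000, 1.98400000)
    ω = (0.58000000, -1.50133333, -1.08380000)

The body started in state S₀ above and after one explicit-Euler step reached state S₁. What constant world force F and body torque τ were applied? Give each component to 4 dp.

F = (3.8000, 3.0000, -0.1000)
τ = (-0.1300, -0.0900, -0.0500)

Δω = ω₁−ω₀ = (-0.12000000, -0.10133333, -0.08380000)
τ = I·(Δω/dt) + ω₀×(Iω₀) = (-0.1300, -0.0900, -0.0500)
velocity change Δv = (0.60800000, 0.48000000, -0.01600000)
applied force F = (3.8000, 3.0000, -0.1000)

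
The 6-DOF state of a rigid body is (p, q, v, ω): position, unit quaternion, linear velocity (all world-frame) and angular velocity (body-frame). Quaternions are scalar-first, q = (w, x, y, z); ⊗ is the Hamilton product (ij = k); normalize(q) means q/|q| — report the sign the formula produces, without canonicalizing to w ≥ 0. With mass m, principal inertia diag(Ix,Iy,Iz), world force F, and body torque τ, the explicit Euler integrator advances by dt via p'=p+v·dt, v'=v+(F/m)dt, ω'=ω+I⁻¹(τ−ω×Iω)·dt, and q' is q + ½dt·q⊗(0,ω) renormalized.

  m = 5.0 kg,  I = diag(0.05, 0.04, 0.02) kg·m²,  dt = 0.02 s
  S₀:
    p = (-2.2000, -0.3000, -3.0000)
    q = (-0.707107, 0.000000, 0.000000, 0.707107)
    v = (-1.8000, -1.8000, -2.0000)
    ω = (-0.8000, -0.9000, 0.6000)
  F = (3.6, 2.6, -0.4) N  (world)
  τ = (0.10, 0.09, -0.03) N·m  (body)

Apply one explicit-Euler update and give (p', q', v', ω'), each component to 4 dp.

a = (0.7200, 0.5200, -0.0800)
new position p' = (-2.2360, -0.3360, -3.0400)
v' = v + a·dt = (-1.7856, -1.7896, -2.0016)
ω×(Iω) gyroscopic = (0.0108, -0.0144, -0.0072)
(τ − ω×Iω)/I = (1.7840, 2.6100, -1.1400)
ω + α·dt = (-0.7643, -0.8478, 0.5772)
q⊗(0,ω) = (-0.4242642, 1.2020819, 0.0707107, -0.4242642)
q + ½dt·q⊗(0,ω), renormalized = (-0.7113, 0.0120, 0.0007, 0.7028)

p' = (-2.2360, -0.3360, -3.0400)
q' = (-0.7113, 0.0120, 0.0007, 0.7028)
v' = (-1.7856, -1.7896, -2.0016)
ω' = (-0.7643, -0.8478, 0.5772)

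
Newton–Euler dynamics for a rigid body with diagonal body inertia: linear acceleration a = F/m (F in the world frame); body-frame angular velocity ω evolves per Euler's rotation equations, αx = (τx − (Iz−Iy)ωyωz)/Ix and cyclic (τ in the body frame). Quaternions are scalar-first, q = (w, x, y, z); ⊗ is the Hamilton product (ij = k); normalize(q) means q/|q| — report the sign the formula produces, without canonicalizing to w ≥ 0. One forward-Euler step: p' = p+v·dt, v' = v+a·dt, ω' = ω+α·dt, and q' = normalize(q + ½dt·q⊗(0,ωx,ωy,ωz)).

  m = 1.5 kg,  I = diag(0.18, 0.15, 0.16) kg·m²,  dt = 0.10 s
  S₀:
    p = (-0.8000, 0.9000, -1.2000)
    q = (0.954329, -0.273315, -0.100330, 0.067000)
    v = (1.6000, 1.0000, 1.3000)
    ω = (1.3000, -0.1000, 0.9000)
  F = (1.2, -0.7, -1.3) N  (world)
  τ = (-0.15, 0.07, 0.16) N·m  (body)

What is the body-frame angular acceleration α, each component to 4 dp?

ω×(Iω) gyroscopic = (-0.0009, 0.0234, 0.0039)
(τ − ω×Iω)/I = (-0.8283, 0.3107, 0.9756)

α = (-0.8283, 0.3107, 0.9756)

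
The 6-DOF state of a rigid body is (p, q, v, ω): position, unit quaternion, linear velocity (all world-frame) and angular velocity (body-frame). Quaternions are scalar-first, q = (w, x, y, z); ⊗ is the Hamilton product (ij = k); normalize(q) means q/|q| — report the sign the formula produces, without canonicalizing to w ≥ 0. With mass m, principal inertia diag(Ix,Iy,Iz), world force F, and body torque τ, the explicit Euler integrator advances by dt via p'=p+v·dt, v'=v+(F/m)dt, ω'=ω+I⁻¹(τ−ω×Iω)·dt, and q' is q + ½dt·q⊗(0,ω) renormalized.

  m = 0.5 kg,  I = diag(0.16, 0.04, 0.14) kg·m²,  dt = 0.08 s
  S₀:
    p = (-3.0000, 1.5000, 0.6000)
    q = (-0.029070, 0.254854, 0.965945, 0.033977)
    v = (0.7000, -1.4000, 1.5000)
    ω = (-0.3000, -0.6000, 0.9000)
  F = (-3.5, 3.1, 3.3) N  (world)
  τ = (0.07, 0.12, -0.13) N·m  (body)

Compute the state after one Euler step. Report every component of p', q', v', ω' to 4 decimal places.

p' = (-2.9440, 1.3880, 0.7200)
q' = (-0.0040, 0.2905, 0.9561, 0.0384)
v' = (0.1400, -0.9040, 2.0280)
ω' = (-0.2380, -0.3492, 0.8381)

angular accel α = (0.7750, 3.1350, -0.7743)
ω' = ω + α·dt = (-0.2380, -0.3492, 0.8381)
Hamilton product q⊗(0,ω) = (0.6254439, 0.8984577, -0.2221197, 0.1107081)
updated quaternion q' = (-0.0040, 0.2905, 0.9561, 0.0384)
p' = p + v·dt = (-2.9440, 1.3880, 0.7200)
new velocity v' = (0.1400, -0.9040, 2.0280)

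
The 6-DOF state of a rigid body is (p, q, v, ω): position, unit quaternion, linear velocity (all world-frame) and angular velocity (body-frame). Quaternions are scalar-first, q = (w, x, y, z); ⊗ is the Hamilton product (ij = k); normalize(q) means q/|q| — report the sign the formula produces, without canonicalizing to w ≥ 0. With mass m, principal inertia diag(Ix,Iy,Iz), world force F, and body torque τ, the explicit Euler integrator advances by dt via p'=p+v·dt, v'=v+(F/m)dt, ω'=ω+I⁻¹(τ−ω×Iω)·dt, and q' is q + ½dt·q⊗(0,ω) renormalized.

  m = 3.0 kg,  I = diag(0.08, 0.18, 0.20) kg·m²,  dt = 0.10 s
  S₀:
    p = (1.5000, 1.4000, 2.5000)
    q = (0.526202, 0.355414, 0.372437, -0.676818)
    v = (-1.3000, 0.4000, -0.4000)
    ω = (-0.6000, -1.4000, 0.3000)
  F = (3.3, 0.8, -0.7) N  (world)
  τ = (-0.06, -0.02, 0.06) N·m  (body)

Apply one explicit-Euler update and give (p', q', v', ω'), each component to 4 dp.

p' = (1.3700, 1.4400, 2.4600)
q' = (0.5714, 0.2969, 0.3495, -0.6806)
v' = (-1.1900, 0.4267, -0.4233)
ω' = (-0.6645, -1.4231, 0.2880)

angular accel α = (-0.6450, -0.2311, -0.1200)
new body rate ω' = (-0.6645, -1.4231, 0.2880)
2q̇ = q⊗(0,ω) = (0.9377056, -1.1515353, -0.4372162, -0.1162568)
updated quaternion q' = (0.5714, 0.2969, 0.3495, -0.6806)
a = (1.1000, 0.2667, -0.2333)
p' = p + v·dt = (1.3700, 1.4400, 2.4600)
v' = v + a·dt = (-1.1900, 0.4267, -0.4233)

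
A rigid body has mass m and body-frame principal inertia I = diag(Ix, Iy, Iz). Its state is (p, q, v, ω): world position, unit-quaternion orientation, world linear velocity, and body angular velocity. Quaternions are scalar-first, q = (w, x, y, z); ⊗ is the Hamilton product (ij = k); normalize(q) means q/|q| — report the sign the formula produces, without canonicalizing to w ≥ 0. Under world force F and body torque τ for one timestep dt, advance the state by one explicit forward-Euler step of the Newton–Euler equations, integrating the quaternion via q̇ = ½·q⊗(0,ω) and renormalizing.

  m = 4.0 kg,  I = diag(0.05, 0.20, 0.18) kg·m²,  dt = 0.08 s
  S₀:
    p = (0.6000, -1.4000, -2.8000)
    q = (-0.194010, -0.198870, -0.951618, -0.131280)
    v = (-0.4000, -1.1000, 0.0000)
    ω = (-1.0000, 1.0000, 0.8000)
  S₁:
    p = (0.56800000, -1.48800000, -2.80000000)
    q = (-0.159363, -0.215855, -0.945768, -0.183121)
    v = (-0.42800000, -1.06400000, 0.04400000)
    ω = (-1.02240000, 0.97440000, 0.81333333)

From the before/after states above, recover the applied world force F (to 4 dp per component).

F = (-1.4000, 1.8000, 2.2000)

velocity change Δv = (-0.02800000, 0.03600000, 0.04400000)
F = m·Δv/dt = (-1.4000, 1.8000, 2.2000)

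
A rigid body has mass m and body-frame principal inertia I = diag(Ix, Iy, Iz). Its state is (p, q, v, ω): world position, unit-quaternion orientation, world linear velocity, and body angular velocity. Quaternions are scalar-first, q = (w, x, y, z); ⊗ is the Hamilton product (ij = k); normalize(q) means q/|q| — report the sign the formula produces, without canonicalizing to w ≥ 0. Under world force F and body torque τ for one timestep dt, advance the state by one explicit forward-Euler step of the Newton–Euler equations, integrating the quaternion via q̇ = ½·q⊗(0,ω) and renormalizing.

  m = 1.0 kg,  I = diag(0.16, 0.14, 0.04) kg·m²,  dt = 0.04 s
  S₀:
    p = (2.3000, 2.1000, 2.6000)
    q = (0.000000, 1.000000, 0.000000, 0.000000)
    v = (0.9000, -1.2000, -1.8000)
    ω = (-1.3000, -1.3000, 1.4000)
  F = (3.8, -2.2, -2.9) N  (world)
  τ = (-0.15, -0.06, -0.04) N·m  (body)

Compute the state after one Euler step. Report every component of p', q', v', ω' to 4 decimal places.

p' = (2.3360, 2.0520, 2.5280)
q' = (0.0260, 0.9989, -0.0280, -0.0260)
v' = (1.0520, -1.2880, -1.9160)
ω' = (-1.3830, -1.2547, 1.3938)

a = F/m = (3.8000, -2.2000, -2.9000)
p + v·dt = (2.3360, 2.0520, 2.5280)
v' = v + a·dt = (1.0520, -1.2880, -1.9160)
(τ − ω×Iω)/I = (-2.0750, 1.1314, -0.1550)
ω' = ω + α·dt = (-1.3830, -1.2547, 1.3938)
2q̇ = q⊗(0,ω) = (1.3000000, 0.0000000, -1.4000000, -1.3000000)
updated quaternion q' = (0.0260, 0.9989, -0.0280, -0.0260)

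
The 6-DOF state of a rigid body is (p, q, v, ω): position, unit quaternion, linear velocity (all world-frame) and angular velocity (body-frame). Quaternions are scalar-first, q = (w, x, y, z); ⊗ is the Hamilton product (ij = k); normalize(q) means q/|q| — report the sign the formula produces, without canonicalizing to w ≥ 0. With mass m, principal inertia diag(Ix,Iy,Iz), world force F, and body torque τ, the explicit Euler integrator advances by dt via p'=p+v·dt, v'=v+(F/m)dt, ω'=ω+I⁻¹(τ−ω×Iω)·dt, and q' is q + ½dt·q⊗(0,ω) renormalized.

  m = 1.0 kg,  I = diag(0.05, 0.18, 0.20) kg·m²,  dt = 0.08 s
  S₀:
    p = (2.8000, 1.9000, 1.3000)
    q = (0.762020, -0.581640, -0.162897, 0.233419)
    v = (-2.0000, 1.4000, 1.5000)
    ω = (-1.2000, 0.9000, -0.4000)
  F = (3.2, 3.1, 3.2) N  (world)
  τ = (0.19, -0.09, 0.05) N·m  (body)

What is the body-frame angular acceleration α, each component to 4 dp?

ω×(Iω) gyroscopic = (-0.0072, -0.0720, -0.1404)
angular accel α = (3.9440, -0.1000, 0.9520)

α = (3.9440, -0.1000, 0.9520)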